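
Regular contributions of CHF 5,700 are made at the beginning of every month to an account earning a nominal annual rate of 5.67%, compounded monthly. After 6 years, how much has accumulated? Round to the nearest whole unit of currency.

CHF 489,793

Periodic rate i = 0.0567/12 = 0.004725; n = 6 × 12 = 72 periods.
FV = 5700 × [(1+0.004725)^72 − 1] / 0.004725 × (1+i) = 5700 × 85.928588 = 489,792.9511
(annuity-due: payments at period start, so ×(1+i).)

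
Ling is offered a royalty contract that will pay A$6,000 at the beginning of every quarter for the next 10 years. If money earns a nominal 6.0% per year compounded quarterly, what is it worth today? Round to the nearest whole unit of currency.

Periodic rate i = 0.06/4 = 0.015; n = 10 × 4 = 40 periods.
PV = PMT · [1 − (1+i)^(−n)] / i × (1+i) = 6000 · 30.364583 = 182,187.4973
(Beginning-of-period payments → annuity-due factor ×(1+i).)

A$182,187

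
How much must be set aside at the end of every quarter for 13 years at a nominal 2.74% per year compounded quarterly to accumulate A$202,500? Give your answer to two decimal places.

A$3,254.94

i = 0.0274/4 = 0.00685 per quarter; n = 13·4 = 52.
PMT = 202500 / ( [(1+0.00685)^52 − 1] / 0.00685 ) = 202500 / 62.213147 = 3,254.9390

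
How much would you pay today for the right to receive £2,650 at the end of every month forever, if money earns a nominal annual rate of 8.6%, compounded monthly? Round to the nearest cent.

Periodic rate i = 0.086/12 = 0.00716667.
PV = PMT / i = 2650 / 0.00716667 = 369,767.4419

£369,767.44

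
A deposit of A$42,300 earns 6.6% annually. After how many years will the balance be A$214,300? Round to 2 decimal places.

25.39 years

n = ln(214300/42300) / ln(1+0.066) = ln(5.06619) / 0.063913 = 25.3873 years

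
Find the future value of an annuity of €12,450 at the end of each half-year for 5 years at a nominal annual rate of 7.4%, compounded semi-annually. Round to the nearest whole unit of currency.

€147,413

Periodic rate i = 0.074/2 = 0.037; n = 5 × 2 = 10 periods.
FV = 12450 × [(1+0.037)^10 − 1] / 0.037 = 12450 × 11.840404 = 147,413.0334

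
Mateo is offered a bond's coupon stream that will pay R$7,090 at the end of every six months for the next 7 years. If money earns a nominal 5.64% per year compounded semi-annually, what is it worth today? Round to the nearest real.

R$81,081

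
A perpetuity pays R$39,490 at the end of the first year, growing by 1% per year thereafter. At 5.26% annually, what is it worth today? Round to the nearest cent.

PV = PMT / (i − g) = 39490 / (0.0526 − 0.01) = 39490 / 0.042600 = 926,995.3052

R$926,995.31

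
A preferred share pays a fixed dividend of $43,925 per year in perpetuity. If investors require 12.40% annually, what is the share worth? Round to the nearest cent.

PV = PMT / i = 43925 / 0.124 = 354,233.8710

$354,233.87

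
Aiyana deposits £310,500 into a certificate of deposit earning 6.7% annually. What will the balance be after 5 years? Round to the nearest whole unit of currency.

£429,421

FV = 310,500 × (1 + 0.067)^5 = 429,421.4179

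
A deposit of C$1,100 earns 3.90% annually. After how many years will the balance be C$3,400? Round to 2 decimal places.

29.50 years

(1+i)^n = 3400/1100 = 3.09091, so n = ln 3.09091 / ln 1.039 = 29.4956 years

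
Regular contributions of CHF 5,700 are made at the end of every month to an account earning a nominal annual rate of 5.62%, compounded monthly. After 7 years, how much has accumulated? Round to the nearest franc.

Periodic rate i = 0.0562/12 = 0.00468333; n = 7 × 12 = 84 periods.
Accumulation factor s(84|0.00468333) = 102.630043; FV = 5700 × 102.630043 = 584,991.2455

CHF 584,991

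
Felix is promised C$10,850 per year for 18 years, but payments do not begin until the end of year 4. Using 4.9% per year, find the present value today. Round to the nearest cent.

C$110,739.41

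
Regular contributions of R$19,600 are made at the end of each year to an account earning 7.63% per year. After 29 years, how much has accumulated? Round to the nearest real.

R$1,909,817

Accumulation factor s(29|0.0763) = 97.439661; FV = 19600 × 97.439661 = 1,909,817.3606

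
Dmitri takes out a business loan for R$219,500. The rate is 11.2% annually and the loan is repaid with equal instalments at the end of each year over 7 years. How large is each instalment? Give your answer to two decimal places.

R$46,882.66

Annuity-PV factor = 4.681902; PMT = 219500 / 4.681902 = 46,882.6569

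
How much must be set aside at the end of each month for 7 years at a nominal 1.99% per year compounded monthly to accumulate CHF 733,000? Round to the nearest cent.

CHF 8,139.74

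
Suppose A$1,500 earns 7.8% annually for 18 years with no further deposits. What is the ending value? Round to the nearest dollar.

A$5,797

FV = PV·(1+i)^n = 1,500 × 3.864895 = 5,797.3424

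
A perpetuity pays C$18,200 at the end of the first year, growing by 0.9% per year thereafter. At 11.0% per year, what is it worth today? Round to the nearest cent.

C$180,198.02

PV = PMT / (i − g) = 18200 / (0.11 − 0.009) = 18200 / 0.101000 = 180,198.0198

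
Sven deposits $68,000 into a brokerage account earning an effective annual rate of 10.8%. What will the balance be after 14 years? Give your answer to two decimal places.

$285,802.19

68,000 × (1+0.108)^14 = 68,000 × 4.202973 = 285,802.1939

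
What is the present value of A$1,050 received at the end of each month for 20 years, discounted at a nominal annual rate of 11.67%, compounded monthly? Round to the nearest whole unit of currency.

Periodic rate i = 0.1167/12 = 0.009725; n = 20 × 12 = 240 periods.
PV = PMT · [1 − (1+i)^(−n)] / i = 1050 · 92.749999 = 97,387.4994

A$97,387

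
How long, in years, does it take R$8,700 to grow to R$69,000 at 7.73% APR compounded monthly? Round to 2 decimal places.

26.88 years

Periodic rate i = 0.0773/12 = 0.00644167.
(1+i)^n = 69000/8700 = 7.93103, so n = ln 7.93103 / ln 1.00644 = 322.5013 months
= 322.5013/12 years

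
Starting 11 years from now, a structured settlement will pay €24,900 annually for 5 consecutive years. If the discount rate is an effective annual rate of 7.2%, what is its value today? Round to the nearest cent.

Value one period before first payment (t=10): 24900 × [1 − (1+0.072)^(−5)] / 0.072 = 24900 × 4.078334 = 101,550.5139
Discount back 10 years: 101,550.5139 × (1+0.072)^(−10) = 101,550.5139 × 0.498944 = 50,668.0595

€50,668.06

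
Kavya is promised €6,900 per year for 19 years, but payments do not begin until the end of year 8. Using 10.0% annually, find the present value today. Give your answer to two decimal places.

Value one period before first payment (t=7): 6900 × [1 − (1+0.1)^(−19)] / 0.1 = 6900 × 8.364920 = 57,717.9486
PV₀ = 57,717.9486 / (1+0.1)^7 = 57,717.9486 / 1.948717 = 29,618.4339

€29,618.43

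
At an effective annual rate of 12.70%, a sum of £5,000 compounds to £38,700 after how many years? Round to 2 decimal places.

17.12 years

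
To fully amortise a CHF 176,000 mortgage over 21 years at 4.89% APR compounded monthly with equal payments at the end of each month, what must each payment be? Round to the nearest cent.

CHF 1,118.64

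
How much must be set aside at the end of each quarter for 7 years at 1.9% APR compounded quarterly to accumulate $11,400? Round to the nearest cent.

$381.63

Periodic rate i = 0.019/4 = 0.00475; n = 7 × 4 = 28 periods.
PMT = 11400 / ( [(1+0.00475)^28 − 1] / 0.00475 ) = 11400 / 29.871660 = 381.6326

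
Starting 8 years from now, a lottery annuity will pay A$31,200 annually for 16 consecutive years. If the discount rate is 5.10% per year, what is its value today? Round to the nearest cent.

PV at t=7 (ordinary 16-year annuity): 31200 × a(16|0.051) = 31200 × 10.761040 = 335,744.4453
Discount back 7 years: 335,744.4453 × (1+0.051)^(−7) = 335,744.4453 × 0.705961 = 237,022.6362

A$237,022.64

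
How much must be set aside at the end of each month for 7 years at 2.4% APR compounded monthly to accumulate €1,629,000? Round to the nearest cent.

€17,828.79

Periodic rate i = 0.024/12 = 0.002; n = 7 × 12 = 84 periods.
PMT = 1.629e+06 / ( [(1+0.002)^84 − 1] / 0.002 ) = 1.629e+06 / 91.369079 = 17,828.7886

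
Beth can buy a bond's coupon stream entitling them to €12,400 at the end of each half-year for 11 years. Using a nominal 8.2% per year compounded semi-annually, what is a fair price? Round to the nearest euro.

With 2 periods per year: i = 0.041, n = 22.
Annuity factor a(22|0.041) = 14.313967; PV = 12400 × 14.313967 = 177,493.1907

€177,493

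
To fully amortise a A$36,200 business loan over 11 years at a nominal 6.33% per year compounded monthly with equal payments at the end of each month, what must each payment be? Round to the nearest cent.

i = 0.0633/12 = 0.005275 per month; n = 11·12 = 132.
Annuity-PV factor = 94.912027; PMT = 36200 / 94.912027 = 381.4058

A$381.41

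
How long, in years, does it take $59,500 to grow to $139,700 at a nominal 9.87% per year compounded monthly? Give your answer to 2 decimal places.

Periodic rate i = 0.0987/12 = 0.008225.
(1+i)^n = 139700/59500 = 2.34790, so n = ln 2.34790 / ln 1.00822 = 104.1977 months
= 104.1977/12 years

8.68 years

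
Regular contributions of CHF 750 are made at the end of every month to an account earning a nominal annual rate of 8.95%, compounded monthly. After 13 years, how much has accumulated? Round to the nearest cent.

With 12 periods per year: i = 0.00745833, n = 156.
Accumulation factor s(156|0.00745833) = 293.272866; FV = 750 × 293.272866 = 219,954.6492

CHF 219,954.65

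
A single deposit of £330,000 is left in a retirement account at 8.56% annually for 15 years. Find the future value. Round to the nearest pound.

FV = 330,000 × (1 + 0.0856)^15 = 1,131,257.4691

£1,131,257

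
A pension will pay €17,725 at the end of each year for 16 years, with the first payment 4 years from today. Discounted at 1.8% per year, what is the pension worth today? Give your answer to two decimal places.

€231,779.15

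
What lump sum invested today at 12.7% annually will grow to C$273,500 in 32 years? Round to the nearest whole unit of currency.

C$5,962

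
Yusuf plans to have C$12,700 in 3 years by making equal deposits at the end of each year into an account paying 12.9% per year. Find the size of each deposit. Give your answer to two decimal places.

C$3,731.30

FV-annuity factor = 3.403641; PMT = 12700 / 3.403641 = 3,731.2983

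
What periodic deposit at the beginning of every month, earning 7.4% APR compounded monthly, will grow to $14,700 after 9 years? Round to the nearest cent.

i = 0.074/12 = 0.00616667 per month; n = 9·12 = 108.
FV-annuity factor × (1+i) = 153.773714; PMT = 14700 / 153.773714 = 95.5950

$95.60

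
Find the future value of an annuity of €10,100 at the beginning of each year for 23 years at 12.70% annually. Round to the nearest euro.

FV = 10100 × [(1+0.127)^23 − 1] / 0.127 × (1+i) = 10100 × 129.919847 = 1,312,190.4594
(Beginning-of-period payments → annuity-due factor ×(1+i).)

€1,312,190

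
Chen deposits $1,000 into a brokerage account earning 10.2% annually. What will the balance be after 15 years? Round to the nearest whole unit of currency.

1,000 × (1+0.102)^15 = 1,000 × 4.292635 = 4,292.6346

$4,293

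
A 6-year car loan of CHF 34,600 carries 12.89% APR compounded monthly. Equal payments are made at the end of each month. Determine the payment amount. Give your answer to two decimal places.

Periodic rate i = 0.1289/12 = 0.0107417; n = 6 × 12 = 72 periods.
PMT = 34600 / ( [1 − (1+0.0107417)^(−72)] / 0.0107417 ) = 34600 / 49.959794 = 692.5569

CHF 692.56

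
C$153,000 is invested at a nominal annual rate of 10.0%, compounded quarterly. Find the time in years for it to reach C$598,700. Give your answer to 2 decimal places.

Periodic rate i = 0.1/4 = 0.025.
n = ln(598700/153000) / ln(1+0.025) = ln(3.91307) / 0.024693 = 55.2523 quarters
= 55.2523/4 years

13.81 years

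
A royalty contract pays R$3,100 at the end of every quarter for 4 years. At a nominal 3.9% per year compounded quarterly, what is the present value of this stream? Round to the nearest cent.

R$45,719.15

With 4 periods per year: i = 0.00975, n = 16.
Annuity factor a(16|0.00975) = 14.748114; PV = 3100 × 14.748114 = 45,719.1533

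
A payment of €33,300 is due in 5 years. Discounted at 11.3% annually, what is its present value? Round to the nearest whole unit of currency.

€19,497

PV = FV·(1+i)^(−n) = 33,300 × 0.585496 = 19,497.0278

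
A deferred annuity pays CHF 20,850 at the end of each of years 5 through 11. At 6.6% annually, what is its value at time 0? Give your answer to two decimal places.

PV at t=4 (ordinary 7-year annuity): 20850 × a(7|0.066) = 20850 × 5.465266 = 113,950.7981
Discount back 4 years: 113,950.7981 × (1+0.066)^(−4) = 113,950.7981 × 0.774410 = 88,244.6840

CHF 88,244.68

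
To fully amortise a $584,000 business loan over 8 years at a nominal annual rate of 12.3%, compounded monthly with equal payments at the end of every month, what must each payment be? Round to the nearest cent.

$9,588.18

i = 0.123/12 = 0.01025 per month; n = 8·12 = 96.
PMT = 584000 / ( [1 − (1+0.01025)^(−96)] / 0.01025 ) = 584000 / 60.908302 = 9,588.1839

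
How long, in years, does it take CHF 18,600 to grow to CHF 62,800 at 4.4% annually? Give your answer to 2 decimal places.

28.26 years

n = ln(62800/18600) / ln(1+0.044) = ln(3.37634) / 0.043059 = 28.2584 years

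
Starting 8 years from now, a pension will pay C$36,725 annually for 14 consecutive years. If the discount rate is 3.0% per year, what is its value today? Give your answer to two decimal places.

C$337,309.62

PV at t=7 (ordinary 14-year annuity): 36725 × a(14|0.03) = 36725 × 11.296073 = 414,848.2860
Discount back 7 years: 414,848.2860 × (1+0.03)^(−7) = 414,848.2860 × 0.813092 = 337,309.6199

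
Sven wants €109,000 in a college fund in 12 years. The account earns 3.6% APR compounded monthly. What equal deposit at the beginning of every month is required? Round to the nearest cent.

€604.48

i = 0.036/12 = 0.003 per month; n = 12·12 = 144.
PMT = 109000 / ( [(1+0.003)^144 − 1] / 0.003 × (1+i) ) = 109000 / 180.319103 = 604.4839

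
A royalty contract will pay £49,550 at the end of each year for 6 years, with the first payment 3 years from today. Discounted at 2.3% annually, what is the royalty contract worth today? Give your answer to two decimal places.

£262,546.58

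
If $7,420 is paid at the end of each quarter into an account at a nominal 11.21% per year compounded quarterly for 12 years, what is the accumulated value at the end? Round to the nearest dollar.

$733,016

With 4 periods per year: i = 0.028025, n = 48.
FV = 7420 × [(1+0.028025)^48 − 1] / 0.028025 = 7420 × 98.789255 = 733,016.2710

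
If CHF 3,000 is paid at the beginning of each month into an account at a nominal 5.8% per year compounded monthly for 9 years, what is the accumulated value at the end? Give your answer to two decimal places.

CHF 426,152.86

With 12 periods per year: i = 0.00483333, n = 108.
FV = 3000 × [(1+0.00483333)^108 − 1] / 0.00483333 × (1+i) = 3000 × 142.050954 = 426,152.8610
Payments are at the start of each period, so multiply by (1+i).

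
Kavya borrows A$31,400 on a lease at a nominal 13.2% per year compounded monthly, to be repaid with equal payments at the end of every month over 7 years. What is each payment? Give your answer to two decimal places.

A$574.65

With 12 periods per year: i = 0.011, n = 84.
PMT = 31400 / ( [1 − (1+0.011)^(−84)] / 0.011 ) = 31400 / 54.642207 = 574.6474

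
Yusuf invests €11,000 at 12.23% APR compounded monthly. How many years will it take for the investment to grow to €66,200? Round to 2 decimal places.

14.75 years

Periodic rate i = 0.1223/12 = 0.0101917.
(1+i)^n = 66200/11000 = 6.01818, so n = ln 6.01818 / ln 1.01019 = 176.9991 months
= 176.9991/12 years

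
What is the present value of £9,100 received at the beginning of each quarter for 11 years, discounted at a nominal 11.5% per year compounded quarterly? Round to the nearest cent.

£232,063.92

With 4 periods per year: i = 0.02875, n = 44.
Annuity factor a(44|0.02875) × (1+i) = 25.501530; PV = 9100 × 25.501530 = 232,063.9243
(annuity-due: payments at period start, so ×(1+i).)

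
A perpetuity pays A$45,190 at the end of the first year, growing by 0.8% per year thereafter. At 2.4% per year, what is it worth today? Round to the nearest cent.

A$2,824,375.00

PV = PMT / (i − g) = 45190 / (0.024 − 0.008) = 45190 / 0.016000 = 2,824,375.0000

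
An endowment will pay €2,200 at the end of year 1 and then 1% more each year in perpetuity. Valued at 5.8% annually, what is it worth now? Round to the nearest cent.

€45,833.33

PV = D₁/(r − g) = 2200/(0.058 − 0.01) = 45,833.3333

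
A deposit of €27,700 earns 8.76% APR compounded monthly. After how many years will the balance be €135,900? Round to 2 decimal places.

Periodic rate i = 0.0876/12 = 0.0073.
n = ln(135900/27700) / ln(1+0.0073) = ln(4.90614) / 0.007273 = 218.6692 months
= 218.6692/12 years

18.22 years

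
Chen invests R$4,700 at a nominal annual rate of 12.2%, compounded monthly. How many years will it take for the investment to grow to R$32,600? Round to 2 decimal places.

Periodic rate i = 0.122/12 = 0.0101667.
(1+i)^n = 32600/4700 = 6.93617, so n = ln 6.93617 / ln 1.01017 = 191.4667 months
= 191.4667/12 years

15.96 years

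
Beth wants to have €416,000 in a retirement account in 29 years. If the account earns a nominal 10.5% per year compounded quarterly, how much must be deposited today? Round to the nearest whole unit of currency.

€20,593

i = 0.105/4 = 0.02625 per quarter; n = 29·4 = 116.
PV = FV·(1+i)^(−n) = 416,000 × 0.049503 = 20,593.2834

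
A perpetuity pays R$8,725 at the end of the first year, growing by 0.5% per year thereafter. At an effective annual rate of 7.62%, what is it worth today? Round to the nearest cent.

R$122,542.13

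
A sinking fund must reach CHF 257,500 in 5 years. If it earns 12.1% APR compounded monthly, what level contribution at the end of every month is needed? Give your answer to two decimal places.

i = 0.121/12 = 0.0100833 per month; n = 5·12 = 60.
FV-annuity factor = 81.888810; PMT = 257500 / 81.888810 = 3,144.5078

CHF 3,144.51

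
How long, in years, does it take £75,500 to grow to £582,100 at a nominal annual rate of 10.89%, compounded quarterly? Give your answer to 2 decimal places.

19.01 years

Periodic rate i = 0.1089/4 = 0.027225.
n = ln(582100/75500) / ln(1+0.027225) = ln(7.70993) / 0.026861 = 76.0400 quarters
= 76.0400/4 years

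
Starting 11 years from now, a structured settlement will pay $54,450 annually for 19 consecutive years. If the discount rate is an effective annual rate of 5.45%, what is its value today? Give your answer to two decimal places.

Value one period before first payment (t=10): 54450 × [1 − (1+0.0545)^(−19)] / 0.0545 = 54450 × 11.654120 = 634,566.8303
Discount back 10 years: 634,566.8303 × (1+0.0545)^(−10) = 634,566.8303 × 0.588212 = 373,260.0642

$373,260.06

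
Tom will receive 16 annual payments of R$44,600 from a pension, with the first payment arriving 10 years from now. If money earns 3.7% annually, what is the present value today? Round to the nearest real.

PV at t=9 (ordinary 16-year annuity): 44600 × a(16|0.037) = 44600 × 11.914462 = 531,385.0190
PV₀ = 531,385.0190 / (1+0.037)^9 = 531,385.0190 / 1.386784 = 383,177.9406

R$383,178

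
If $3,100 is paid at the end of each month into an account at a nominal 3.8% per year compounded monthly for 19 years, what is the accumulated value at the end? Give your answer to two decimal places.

With 12 periods per year: i = 0.00316667, n = 228.
FV = PMT · [(1+i)^n − 1] / i = 3100 · 333.536597 = 1,033,963.4493

$1,033,963.45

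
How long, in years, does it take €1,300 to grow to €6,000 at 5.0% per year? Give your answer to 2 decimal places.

31.35 years

(1+i)^n = 6000/1300 = 4.61538, so n = ln 4.61538 / ln 1.05 = 31.3464 years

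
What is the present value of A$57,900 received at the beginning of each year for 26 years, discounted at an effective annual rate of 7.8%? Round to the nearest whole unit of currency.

A$686,677

PV = PMT · [1 − (1+i)^(−n)] / i × (1+i) = 57900 · 11.859699 = 686,676.5677
Payments are at the start of each period, so multiply by (1+i).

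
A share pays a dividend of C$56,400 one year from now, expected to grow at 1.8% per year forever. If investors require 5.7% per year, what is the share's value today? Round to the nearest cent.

PV = D₁/(r − g) = 56400/(0.057 − 0.018) = 1,446,153.8462

C$1,446,153.85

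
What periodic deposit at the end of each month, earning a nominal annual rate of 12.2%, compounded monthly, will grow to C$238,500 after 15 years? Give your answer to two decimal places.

C$468.41

With 12 periods per year: i = 0.0101667, n = 180.
FV-annuity factor = 509.168980; PMT = 238500 / 509.168980 = 468.4103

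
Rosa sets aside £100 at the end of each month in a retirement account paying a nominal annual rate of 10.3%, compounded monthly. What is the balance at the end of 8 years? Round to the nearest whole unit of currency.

£14,815

With 12 periods per year: i = 0.00858333, n = 96.
FV = 100 × [(1+0.00858333)^96 − 1] / 0.00858333 = 100 × 148.147399 = 14,814.7399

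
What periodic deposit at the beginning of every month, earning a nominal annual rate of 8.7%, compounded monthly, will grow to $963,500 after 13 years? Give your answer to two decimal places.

i = 0.087/12 = 0.00725 per month; n = 13·12 = 156.
PMT = 963500 / ( [(1+0.00725)^156 − 1] / 0.00725 × (1+i) ) = 963500 / 289.829037 = 3,324.3736

$3,324.37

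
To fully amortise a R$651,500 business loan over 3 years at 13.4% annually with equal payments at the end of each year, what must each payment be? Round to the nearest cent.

Annuity-PV factor = 2.345208; PMT = 651500 / 2.345208 = 277,800.5269

R$277,800.53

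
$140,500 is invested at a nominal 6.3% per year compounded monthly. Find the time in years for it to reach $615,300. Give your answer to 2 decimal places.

Periodic rate i = 0.063/12 = 0.00525.
(1+i)^n = 615300/140500 = 4.37936, so n = ln 4.37936 / ln 1.00525 = 282.0526 months
= 282.0526/12 years

23.50 years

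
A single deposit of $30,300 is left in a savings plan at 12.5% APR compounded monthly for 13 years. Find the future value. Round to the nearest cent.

Periodic rate i = 0.125/12 = 0.0104167; n = 13 × 12 = 156 periods.
FV = 30,300 × (1 + 0.0104167)^156 = 152,588.1543

$152,588.15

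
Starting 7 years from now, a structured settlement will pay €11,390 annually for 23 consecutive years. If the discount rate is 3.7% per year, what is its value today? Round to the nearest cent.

€140,208.14

PV at t=6 (ordinary 23-year annuity): 11390 × a(23|0.037) = 11390 × 15.308126 = 174,359.5574
Discount back 6 years: 174,359.5574 × (1+0.037)^(−6) = 174,359.5574 × 0.804132 = 140,208.1373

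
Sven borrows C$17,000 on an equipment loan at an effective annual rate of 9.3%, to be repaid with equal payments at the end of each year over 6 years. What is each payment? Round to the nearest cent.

Annuity-PV factor = 4.446077; PMT = 17000 / 4.446077 = 3,823.5958

C$3,823.60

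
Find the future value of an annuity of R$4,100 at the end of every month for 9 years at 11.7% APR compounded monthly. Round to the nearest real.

R$778,645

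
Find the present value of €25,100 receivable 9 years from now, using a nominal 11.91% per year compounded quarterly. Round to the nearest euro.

With 4 periods per year: i = 0.029775, n = 36.
Discount factor = (1+0.029775)^(−36) = 0.347757; PV = 25,100 × 0.347757 = 8,728.6952

€8,729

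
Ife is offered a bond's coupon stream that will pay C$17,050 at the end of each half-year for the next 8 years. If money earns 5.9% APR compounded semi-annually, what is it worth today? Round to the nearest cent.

C$214,987.73

With 2 periods per year: i = 0.0295, n = 16.
Annuity factor a(16|0.0295) = 12.609251; PV = 17050 × 12.609251 = 214,987.7267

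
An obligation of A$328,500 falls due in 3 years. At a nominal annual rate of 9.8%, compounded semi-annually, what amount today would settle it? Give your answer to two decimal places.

A$246,537.19

Periodic rate i = 0.098/2 = 0.049; n = 3 × 2 = 6 periods.
PV = 328,500 / (1 + 0.049)^6 = 328,500 / 1.332456 = 246,537.1918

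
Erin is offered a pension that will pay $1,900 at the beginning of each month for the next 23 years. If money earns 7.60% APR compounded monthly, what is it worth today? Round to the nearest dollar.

$249,042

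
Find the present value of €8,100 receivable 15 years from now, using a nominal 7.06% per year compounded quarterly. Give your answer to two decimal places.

€2,835.17

i = 0.0706/4 = 0.01765 per quarter; n = 15·4 = 60.
Discount factor = (1+0.01765)^(−60) = 0.350021; PV = 8,100 × 0.350021 = 2,835.1680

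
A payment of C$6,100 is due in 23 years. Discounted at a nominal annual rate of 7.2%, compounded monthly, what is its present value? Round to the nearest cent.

Periodic rate i = 0.072/12 = 0.006; n = 23 × 12 = 276 periods.
PV = FV·(1+i)^(−n) = 6,100 × 0.191848 = 1,170.2729

C$1,170.27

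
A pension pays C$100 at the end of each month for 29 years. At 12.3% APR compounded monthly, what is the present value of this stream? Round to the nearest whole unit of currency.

C$9,476

i = 0.123/12 = 0.01025 per month; n = 29·12 = 348.
PV = 100 × [1 − (1+0.01025)^(−348)] / 0.01025 = 100 × 94.755328 = 9,475.5328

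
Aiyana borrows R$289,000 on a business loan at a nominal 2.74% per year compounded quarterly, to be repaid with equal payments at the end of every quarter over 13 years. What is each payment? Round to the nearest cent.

R$6,624.97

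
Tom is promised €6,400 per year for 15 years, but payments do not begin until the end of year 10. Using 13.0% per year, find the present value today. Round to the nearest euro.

PV at t=9 (ordinary 15-year annuity): 6400 × a(15|0.13) = 6400 × 6.462379 = 41,359.2245
PV₀ = 41,359.2245 / (1+0.13)^9 = 41,359.2245 / 3.004042 = 13,767.8585

€13,768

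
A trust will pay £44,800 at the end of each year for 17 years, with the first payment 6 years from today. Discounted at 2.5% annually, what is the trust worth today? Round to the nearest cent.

£542,957.40

Value one period before first payment (t=5): 44800 × [1 − (1+0.025)^(−17)] / 0.025 = 44800 × 13.712198 = 614,306.4577
Discount back 5 years: 614,306.4577 × (1+0.025)^(−5) = 614,306.4577 × 0.883854 = 542,957.3966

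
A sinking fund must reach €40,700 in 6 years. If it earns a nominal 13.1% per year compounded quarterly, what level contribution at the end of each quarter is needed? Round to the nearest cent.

With 4 periods per year: i = 0.03275, n = 24.
FV-annuity factor = 35.637546; PMT = 40700 / 35.637546 = 1,142.0540

€1,142.05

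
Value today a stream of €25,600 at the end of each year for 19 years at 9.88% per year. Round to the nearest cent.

€215,855.07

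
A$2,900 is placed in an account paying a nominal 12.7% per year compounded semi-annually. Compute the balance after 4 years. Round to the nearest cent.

With 2 periods per year: i = 0.0635, n = 8.
2,900 × (1+0.0635)^8 = 2,900 × 1.636440 = 4,745.6746

A$4,745.67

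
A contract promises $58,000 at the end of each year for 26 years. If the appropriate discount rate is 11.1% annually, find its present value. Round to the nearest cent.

Annuity factor a(26|0.111) = 8.425414; PV = 58000 × 8.425414 = 488,674.0183

$488,674.02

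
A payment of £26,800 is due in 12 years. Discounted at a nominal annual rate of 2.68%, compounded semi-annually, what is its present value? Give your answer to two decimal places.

£19,471.22

i = 0.0268/2 = 0.0134 per half-year; n = 12·2 = 24.
Discount factor = (1+0.0134)^(−24) = 0.726538; PV = 26,800 × 0.726538 = 19,471.2214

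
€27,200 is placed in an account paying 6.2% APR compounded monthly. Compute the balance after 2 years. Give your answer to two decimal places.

€30,781.00

Periodic rate i = 0.062/12 = 0.00516667; n = 2 × 12 = 24 periods.
FV = PV·(1+i)^n = 27,200 × 1.131655 = 30,781.0038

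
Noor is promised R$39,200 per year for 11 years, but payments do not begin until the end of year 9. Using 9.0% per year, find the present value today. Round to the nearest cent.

R$133,879.59

Value one period before first payment (t=8): 39200 × [1 − (1+0.09)^(−11)] / 0.09 = 39200 × 6.805191 = 266,763.4696
PV₀ = 266,763.4696 / (1+0.09)^8 = 266,763.4696 / 1.992563 = 133,879.5901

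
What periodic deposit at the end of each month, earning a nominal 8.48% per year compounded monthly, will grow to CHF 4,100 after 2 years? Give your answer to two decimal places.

Periodic rate i = 0.0848/12 = 0.00706667; n = 2 × 12 = 24 periods.
PMT = 4100 / ( [(1+0.00706667)^24 − 1] / 0.00706667 ) = 4100 / 26.055332 = 157.3574

CHF 157.36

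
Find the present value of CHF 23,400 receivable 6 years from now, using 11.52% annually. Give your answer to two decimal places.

Discount factor = (1+0.1152)^(−6) = 0.519856; PV = 23,400 × 0.519856 = 12,164.6409

CHF 12,164.64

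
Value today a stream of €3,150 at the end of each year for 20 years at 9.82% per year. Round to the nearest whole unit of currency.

Annuity factor a(20|0.0982) = 8.619217; PV = 3150 × 8.619217 = 27,150.5324

€27,151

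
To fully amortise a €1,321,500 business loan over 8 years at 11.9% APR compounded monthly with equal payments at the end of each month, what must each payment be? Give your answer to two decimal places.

i = 0.119/12 = 0.00991667 per month; n = 8·12 = 96.
PMT = 1.3215e+06 / ( [1 − (1+0.00991667)^(−96)] / 0.00991667 ) = 1.3215e+06 / 61.736218 = 21,405.5873

€21,405.59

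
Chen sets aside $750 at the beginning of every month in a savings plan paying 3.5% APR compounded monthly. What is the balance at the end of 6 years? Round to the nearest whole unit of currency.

$60,167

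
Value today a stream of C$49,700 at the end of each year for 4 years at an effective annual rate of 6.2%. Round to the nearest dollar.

C$171,430

PV = PMT · [1 − (1+i)^(−n)] / i = 49700 · 3.449295 = 171,429.9774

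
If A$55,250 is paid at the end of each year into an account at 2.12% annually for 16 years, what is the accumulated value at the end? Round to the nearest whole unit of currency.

FV = 55250 × [(1+0.0212)^16 − 1] / 0.0212 = 55250 × 18.813945 = 1,039,470.4761

A$1,039,470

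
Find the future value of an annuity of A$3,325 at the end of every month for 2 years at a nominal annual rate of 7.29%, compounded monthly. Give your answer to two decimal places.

A$85,631.51

Periodic rate i = 0.0729/12 = 0.006075; n = 2 × 12 = 24 periods.
Accumulation factor s(24|0.006075) = 25.753838; FV = 3325 × 25.753838 = 85,631.5126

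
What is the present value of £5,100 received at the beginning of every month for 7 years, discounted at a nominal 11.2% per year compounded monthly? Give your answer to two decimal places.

£298,796.55

Periodic rate i = 0.112/12 = 0.00933333; n = 7 × 12 = 84 periods.
PV = 5100 × [1 − (1+0.00933333)^(−84)] / 0.00933333 × (1+i) = 5100 × 58.587560 = 298,796.5550
(Beginning-of-period payments → annuity-due factor ×(1+i).)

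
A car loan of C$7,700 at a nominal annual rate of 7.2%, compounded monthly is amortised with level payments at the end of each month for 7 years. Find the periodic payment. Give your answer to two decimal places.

C$116.97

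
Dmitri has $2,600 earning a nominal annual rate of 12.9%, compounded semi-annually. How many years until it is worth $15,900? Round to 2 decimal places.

14.49 years

Periodic rate i = 0.129/2 = 0.0645.
(1+i)^n = 15900/2600 = 6.11538, so n = ln 6.11538 / ln 1.0645 = 28.9705 half-years
= 28.9705/2 years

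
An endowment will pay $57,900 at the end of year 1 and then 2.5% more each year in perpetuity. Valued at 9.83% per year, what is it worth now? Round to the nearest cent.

$789,904.50

PV = PMT / (i − g) = 57900 / (0.0983 − 0.025) = 57900 / 0.073300 = 789,904.5020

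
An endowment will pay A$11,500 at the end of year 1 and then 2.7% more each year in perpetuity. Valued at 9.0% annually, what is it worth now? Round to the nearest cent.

PV = PMT / (i − g) = 11500 / (0.09 − 0.027) = 11500 / 0.063000 = 182,539.6825

A$182,539.68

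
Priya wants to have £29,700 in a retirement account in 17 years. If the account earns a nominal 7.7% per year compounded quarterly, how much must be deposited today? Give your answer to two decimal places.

Periodic rate i = 0.077/4 = 0.01925; n = 17 × 4 = 68 periods.
PV = 29,700 / (1 + 0.01925)^68 = 29,700 / 3.656697 = 8,122.0841

£8,122.08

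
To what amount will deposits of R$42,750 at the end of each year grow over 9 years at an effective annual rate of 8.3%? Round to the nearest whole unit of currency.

Accumulation factor s(9|0.083) = 12.645044; FV = 42750 × 12.645044 = 540,575.6227

R$540,576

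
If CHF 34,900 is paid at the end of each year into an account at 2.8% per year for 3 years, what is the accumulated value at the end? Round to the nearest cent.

FV = 34900 × [(1+0.028)^3 − 1] / 0.028 = 34900 × 3.084784 = 107,658.9616

CHF 107,658.96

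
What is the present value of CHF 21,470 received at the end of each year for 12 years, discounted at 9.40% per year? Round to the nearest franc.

PV = 21470 × [1 − (1+0.094)^(−12)] / 0.094 = 21470 × 7.018667 = 150,690.7807

CHF 150,691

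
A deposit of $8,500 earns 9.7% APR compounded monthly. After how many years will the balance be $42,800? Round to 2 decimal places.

16.73 years

Periodic rate i = 0.097/12 = 0.00808333.
(1+i)^n = 42800/8500 = 5.03529, so n = ln 5.03529 / ln 1.00808 = 200.7831 months
= 200.7831/12 years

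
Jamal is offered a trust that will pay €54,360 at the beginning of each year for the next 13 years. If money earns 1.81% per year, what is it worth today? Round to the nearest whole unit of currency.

€636,001

PV = PMT · [1 − (1+i)^(−n)] / i × (1+i) = 54360 · 11.699802 = 636,001.2250
(annuity-due: payments at period start, so ×(1+i).)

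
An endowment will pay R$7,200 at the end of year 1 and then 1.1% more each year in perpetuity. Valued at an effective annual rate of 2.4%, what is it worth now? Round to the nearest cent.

R$553,846.15

PV = D₁/(r − g) = 7200/(0.024 − 0.011) = 553,846.1538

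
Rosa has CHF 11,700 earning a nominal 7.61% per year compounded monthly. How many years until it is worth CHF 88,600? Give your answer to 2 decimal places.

Periodic rate i = 0.0761/12 = 0.00634167.
n = ln(88600/11700) / ln(1+0.00634167) = ln(7.57265) / 0.006322 = 320.2558 months
= 320.2558/12 years

26.69 years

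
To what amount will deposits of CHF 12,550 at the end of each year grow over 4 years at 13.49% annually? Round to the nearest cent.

CHF 61,302.32

Accumulation factor s(4|0.1349) = 4.884647; FV = 12550 × 4.884647 = 61,302.3192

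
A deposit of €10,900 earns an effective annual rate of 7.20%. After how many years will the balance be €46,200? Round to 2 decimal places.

(1+i)^n = 46200/10900 = 4.23853, so n = ln 4.23853 / ln 1.072 = 20.7723 years

20.77 years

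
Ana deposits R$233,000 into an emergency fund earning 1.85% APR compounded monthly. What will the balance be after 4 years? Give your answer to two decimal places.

With 12 periods per year: i = 0.00154167, n = 48.
233,000 × (1+0.00154167)^48 = 233,000 × 1.076745 = 250,881.6893

R$250,881.69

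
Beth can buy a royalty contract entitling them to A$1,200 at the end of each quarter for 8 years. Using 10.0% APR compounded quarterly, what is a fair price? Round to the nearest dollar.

A$26,219

Periodic rate i = 0.1/4 = 0.025; n = 8 × 4 = 32 periods.
PV = 1200 × [1 − (1+0.025)^(−32)] / 0.025 = 1200 × 21.849178 = 26,219.0136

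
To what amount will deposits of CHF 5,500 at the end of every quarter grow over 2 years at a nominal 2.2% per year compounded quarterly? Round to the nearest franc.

With 4 periods per year: i = 0.0055, n = 8.
Accumulation factor s(8|0.0055) = 8.155706; FV = 5500 × 8.155706 = 44,856.3813

CHF 44,856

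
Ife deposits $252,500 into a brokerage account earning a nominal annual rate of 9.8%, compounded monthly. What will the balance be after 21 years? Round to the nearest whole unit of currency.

$1,960,693

i = 0.098/12 = 0.00816667 per month; n = 21·12 = 252.
FV = PV·(1+i)^n = 252,500 × 7.765120 = 1,960,692.9246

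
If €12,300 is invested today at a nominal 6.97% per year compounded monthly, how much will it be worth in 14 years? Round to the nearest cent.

With 12 periods per year: i = 0.00580833, n = 168.
12,300 × (1+0.00580833)^168 = 12,300 × 2.645809 = 32,543.4560

€32,543.46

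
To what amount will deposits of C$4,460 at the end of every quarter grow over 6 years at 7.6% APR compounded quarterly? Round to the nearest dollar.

With 4 periods per year: i = 0.019, n = 24.
FV = 4460 × [(1+0.019)^24 − 1] / 0.019 = 4460 × 30.053437 = 134,038.3296

C$134,038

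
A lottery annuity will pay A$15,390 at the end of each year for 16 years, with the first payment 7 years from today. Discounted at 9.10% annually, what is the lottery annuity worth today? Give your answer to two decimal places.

Value one period before first payment (t=6): 15390 × [1 − (1+0.091)^(−16)] / 0.091 = 15390 × 8.261525 = 127,144.8630
Discount back 6 years: 127,144.8630 × (1+0.091)^(−6) = 127,144.8630 × 0.592996 = 75,396.3487

A$75,396.35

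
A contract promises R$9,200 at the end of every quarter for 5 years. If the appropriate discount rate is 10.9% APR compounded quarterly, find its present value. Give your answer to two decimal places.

R$140,418.58

With 4 periods per year: i = 0.02725, n = 20.
PV = 9200 × [1 − (1+0.02725)^(−20)] / 0.02725 = 9200 × 15.262889 = 140,418.5787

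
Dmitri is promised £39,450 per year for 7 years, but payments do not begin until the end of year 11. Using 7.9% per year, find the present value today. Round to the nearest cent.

PV at t=10 (ordinary 7-year annuity): 39450 × a(7|0.079) = 39450 × 5.224224 = 206,095.6271
Discount back 10 years: 206,095.6271 × (1+0.079)^(−10) = 206,095.6271 × 0.467504 = 96,350.5793

£96,350.58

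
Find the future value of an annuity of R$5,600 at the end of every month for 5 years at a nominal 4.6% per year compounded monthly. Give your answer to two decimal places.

R$376,972.59

Periodic rate i = 0.046/12 = 0.00383333; n = 5 × 12 = 60 periods.
FV = PMT · [(1+i)^n − 1] / i = 5600 · 67.316534 = 376,972.5888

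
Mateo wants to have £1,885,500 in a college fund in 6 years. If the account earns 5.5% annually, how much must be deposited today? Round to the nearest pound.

£1,367,451

PV = 1,885,500 / (1 + 0.055)^6 = 1,885,500 / 1.378843 = 1,367,451.0182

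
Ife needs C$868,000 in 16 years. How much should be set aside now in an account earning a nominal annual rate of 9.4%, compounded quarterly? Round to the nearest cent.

With 4 periods per year: i = 0.0235, n = 64.
PV = 868,000 / (1 + 0.0235)^64 = 868,000 / 4.422035 = 196,289.7027

C$196,289.70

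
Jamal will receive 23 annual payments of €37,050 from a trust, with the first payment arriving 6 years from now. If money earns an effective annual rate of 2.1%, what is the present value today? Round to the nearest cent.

Value one period before first payment (t=5): 37050 × [1 − (1+0.021)^(−23)] / 0.021 = 37050 × 18.094134 = 670,387.6607
PV₀ = 670,387.6607 / (1+0.021)^5 = 670,387.6607 / 1.109504 = 604,223.0677

€604,223.07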